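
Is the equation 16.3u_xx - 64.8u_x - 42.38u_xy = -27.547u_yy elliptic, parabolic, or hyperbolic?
Rewriting in standard form: 16.3u_xx - 42.38u_xy + 27.547u_yy - 64.8u_x = 0. Computing B² - 4AC with A = 16.3, B = -42.38, C = 27.547: discriminant = 0 (zero). Answer: parabolic.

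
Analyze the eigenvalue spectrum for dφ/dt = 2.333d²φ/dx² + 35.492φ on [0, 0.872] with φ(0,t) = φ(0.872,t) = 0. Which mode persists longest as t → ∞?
Eigenvalues: λₙ = 2.333n²π²/0.872² - 35.492.
First three modes:
  n=1: λ₁ = 2.333π²/0.872² - 35.492 ≈ -5.21
  n=2: λ₂ = 9.332π²/0.872² - 35.492 ≈ 85.635
  n=3: λ₃ = 20.997π²/0.872² - 35.492 ≈ 237.044
Since 2.333π²/0.872² ≈ 30.282 < 35.492, λ₁ < 0.
The n=1 mode grows fastest (−λₙ is largest for n=1) → dominates.
Asymptotic: φ ~ c₁ sin(πx/0.872) e^{5.21t} (exponential growth at rate −λ₁ ≈ 5.21).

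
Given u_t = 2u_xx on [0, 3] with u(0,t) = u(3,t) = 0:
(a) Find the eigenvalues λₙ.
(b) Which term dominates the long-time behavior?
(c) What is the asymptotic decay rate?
Eigenvalues: λₙ = 2n²π²/3².
First three modes:
  n=1: λ₁ = 2π²/3² ≈ 2.193
  n=2: λ₂ = 8π²/3² ≈ 8.773 (4× faster decay)
  n=3: λ₃ = 18π²/3² ≈ 19.739 (9× faster decay)
As t → ∞, higher modes decay exponentially faster. The n=1 mode dominates: u ~ c₁ sin(πx/3) e^{-λ₁t}.
Decay rate: λ₁ = 2π²/3² ≈ 2.193.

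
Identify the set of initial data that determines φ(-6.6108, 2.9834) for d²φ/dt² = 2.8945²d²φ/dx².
Domain of dependence: [-15.2462513, 2.0246513]. Signals travel at speed 2.8945, so data within |x - -6.6108| ≤ 2.8945·2.9834 = 8.6354513 can reach the point.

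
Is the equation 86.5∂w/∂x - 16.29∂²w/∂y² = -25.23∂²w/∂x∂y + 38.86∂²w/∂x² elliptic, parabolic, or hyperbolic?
Rewriting in standard form: -38.86∂²w/∂x² + 25.23∂²w/∂x∂y - 16.29∂²w/∂y² + 86.5∂w/∂x = 0. Computing B² - 4AC with A = -38.86, B = 25.23, C = -16.29: discriminant = -1895.5647 (negative). Answer: elliptic.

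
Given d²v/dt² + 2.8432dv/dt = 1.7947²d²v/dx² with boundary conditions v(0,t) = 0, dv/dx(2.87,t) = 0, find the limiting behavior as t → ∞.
v → 0. Damping (γ=2.8432) dissipates energy; oscillations decay exponentially.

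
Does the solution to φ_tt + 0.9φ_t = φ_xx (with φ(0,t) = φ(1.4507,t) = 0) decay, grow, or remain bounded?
φ → 0. Damping (γ=0.9) dissipates energy; oscillations decay exponentially.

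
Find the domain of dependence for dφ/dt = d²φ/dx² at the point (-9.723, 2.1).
The entire real line. The heat equation has infinite propagation speed: any initial disturbance instantly affects all points (though exponentially small far away).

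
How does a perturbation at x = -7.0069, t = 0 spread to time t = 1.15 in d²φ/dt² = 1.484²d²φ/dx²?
Domain of influence: [-8.7135, -5.3003]. Data at x = -7.0069 spreads outward at speed 1.484.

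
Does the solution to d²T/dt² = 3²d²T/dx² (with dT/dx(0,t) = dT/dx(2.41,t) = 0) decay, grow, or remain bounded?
T oscillates about a mean that drifts linearly in t (generically unbounded; no decay). There is no damping, so the nonconstant modes persist as standing waves (energy conserved, no decay). But with Neumann conditions at both ends the constant mode has eigenvalue 0: the spatial mean M(t) of T satisfies M'' = 0, so M(t) = M(0) + M'(0)·t. Unless the initial velocity has zero mean (∫T_t(x,0)dx = 0), the solution grows linearly in t (unbounded, though not exponentially); if it does have zero mean, the solution stays bounded and simply oscillates.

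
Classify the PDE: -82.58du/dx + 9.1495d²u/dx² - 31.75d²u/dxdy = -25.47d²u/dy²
Rewriting in standard form: 9.1495d²u/dx² - 31.75d²u/dxdy + 25.47d²u/dy² - 82.58du/dx = 0. A = 9.1495, B = -31.75, C = 25.47. Discriminant B² - 4AC = 75.91144. Since 75.91144 > 0, hyperbolic.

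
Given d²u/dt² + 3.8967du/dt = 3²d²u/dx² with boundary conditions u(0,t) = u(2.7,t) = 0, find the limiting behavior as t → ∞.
u → 0. Damping (γ=3.8967) dissipates energy; oscillations decay exponentially.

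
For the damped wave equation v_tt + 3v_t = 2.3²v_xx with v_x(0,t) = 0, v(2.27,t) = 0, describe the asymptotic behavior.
v → 0. Damping (γ=3) dissipates energy; oscillations decay exponentially.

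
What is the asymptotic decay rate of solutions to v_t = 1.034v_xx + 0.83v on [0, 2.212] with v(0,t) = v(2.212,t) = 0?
Eigenvalues: λₙ = 1.034n²π²/2.212² - 0.83.
First three modes:
  n=1: λ₁ = 1.034π²/2.212² - 0.83 ≈ 1.256
  n=2: λ₂ = 4.136π²/2.212² - 0.83 ≈ 7.513
  n=3: λ₃ = 9.306π²/2.212² - 0.83 ≈ 17.941
Since 1.034π²/2.212² ≈ 2.086 > 0.83, all λₙ > 0.
The n=1 mode decays slowest → dominates as t → ∞.
Asymptotic: v ~ c₁ sin(πx/2.212) e^{-λ₁t} with decay rate λ₁ ≈ 1.256.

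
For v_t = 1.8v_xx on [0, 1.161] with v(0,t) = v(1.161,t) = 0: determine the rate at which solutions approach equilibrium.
Eigenvalues: λₙ = 1.8n²π²/1.161².
First three modes:
  n=1: λ₁ = 1.8π²/1.161² ≈ 13.18
  n=2: λ₂ = 7.2π²/1.161² ≈ 52.719 (4× faster decay)
  n=3: λ₃ = 16.2π²/1.161² ≈ 118.618 (9× faster decay)
As t → ∞, higher modes decay exponentially faster. The n=1 mode dominates: v ~ c₁ sin(πx/1.161) e^{-λ₁t}.
Decay rate: λ₁ = 1.8π²/1.161² ≈ 13.18.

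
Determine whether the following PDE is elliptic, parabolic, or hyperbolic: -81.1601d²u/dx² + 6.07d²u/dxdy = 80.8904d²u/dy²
Rewriting in standard form: -81.1601d²u/dx² + 6.07d²u/dxdy - 80.8904d²u/dy² = 0. Coefficients: A = -81.1601, B = 6.07, C = -80.8904. B² - 4AC = -26223.44691216, which is negative, so the equation is elliptic.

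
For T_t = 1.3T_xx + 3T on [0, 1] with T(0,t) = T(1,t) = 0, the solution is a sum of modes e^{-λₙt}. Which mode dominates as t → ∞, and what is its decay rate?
Eigenvalues: λₙ = 1.3n²π²/1² - 3.
First three modes:
  n=1: λ₁ = 1.3π² - 3 ≈ 9.83
  n=2: λ₂ = 5.2π² - 3 ≈ 48.322
  n=3: λ₃ = 11.7π² - 3 ≈ 112.474
Since 1.3π² ≈ 12.83 > 3, all λₙ > 0.
The n=1 mode decays slowest → dominates as t → ∞.
Asymptotic: T ~ c₁ sin(πx/1) e^{-λ₁t} with decay rate λ₁ ≈ 9.83.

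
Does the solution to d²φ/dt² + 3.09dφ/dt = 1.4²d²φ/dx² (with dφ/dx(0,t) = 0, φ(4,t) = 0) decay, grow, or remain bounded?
φ → 0. Damping (γ=3.09) dissipates energy; oscillations decay exponentially.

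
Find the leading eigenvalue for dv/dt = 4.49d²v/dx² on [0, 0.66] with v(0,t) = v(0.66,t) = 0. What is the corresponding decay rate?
Eigenvalues: λₙ = 4.49n²π²/0.66².
First three modes:
  n=1: λ₁ = 4.49π²/0.66² ≈ 101.732
  n=2: λ₂ = 17.96π²/0.66² ≈ 406.929 (4× faster decay)
  n=3: λ₃ = 40.41π²/0.66² ≈ 915.589 (9× faster decay)
As t → ∞, higher modes decay exponentially faster. The n=1 mode dominates: v ~ c₁ sin(πx/0.66) e^{-λ₁t}.
Decay rate: λ₁ = 4.49π²/0.66² ≈ 101.732.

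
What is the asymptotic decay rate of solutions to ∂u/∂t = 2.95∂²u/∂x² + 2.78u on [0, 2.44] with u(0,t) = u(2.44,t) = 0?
Eigenvalues: λₙ = 2.95n²π²/2.44² - 2.78.
First three modes:
  n=1: λ₁ = 2.95π²/2.44² - 2.78 ≈ 2.11
  n=2: λ₂ = 11.8π²/2.44² - 2.78 ≈ 16.781
  n=3: λ₃ = 26.55π²/2.44² - 2.78 ≈ 41.233
Since 2.95π²/2.44² ≈ 4.89 > 2.78, all λₙ > 0.
The n=1 mode decays slowest → dominates as t → ∞.
Asymptotic: u ~ c₁ sin(πx/2.44) e^{-λ₁t} with decay rate λ₁ ≈ 2.11.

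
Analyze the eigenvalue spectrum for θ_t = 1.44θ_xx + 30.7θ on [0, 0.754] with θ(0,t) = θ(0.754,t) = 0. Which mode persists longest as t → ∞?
Eigenvalues: λₙ = 1.44n²π²/0.754² - 30.7.
First three modes:
  n=1: λ₁ = 1.44π²/0.754² - 30.7 ≈ -5.701
  n=2: λ₂ = 5.76π²/0.754² - 30.7 ≈ 69.295
  n=3: λ₃ = 12.96π²/0.754² - 30.7 ≈ 194.289
Since 1.44π²/0.754² ≈ 24.999 < 30.7, λ₁ < 0.
The n=1 mode grows fastest (−λₙ is largest for n=1) → dominates.
Asymptotic: θ ~ c₁ sin(πx/0.754) e^{5.701t} (exponential growth at rate −λ₁ ≈ 5.701).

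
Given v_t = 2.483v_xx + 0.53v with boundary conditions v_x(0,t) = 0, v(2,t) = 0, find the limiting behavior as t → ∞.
v → 0. Diffusion dominates reaction (r=0.53 < κπ²/(4L²)≈1.53); solution decays.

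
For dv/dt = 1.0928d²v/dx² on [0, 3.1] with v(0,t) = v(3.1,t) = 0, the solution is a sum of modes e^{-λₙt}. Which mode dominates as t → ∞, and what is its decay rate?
Eigenvalues: λₙ = 1.0928n²π²/3.1².
First three modes:
  n=1: λ₁ = 1.0928π²/3.1² ≈ 1.122
  n=2: λ₂ = 4.3712π²/3.1² ≈ 4.489 (4× faster decay)
  n=3: λ₃ = 9.8352π²/3.1² ≈ 10.101 (9× faster decay)
As t → ∞, higher modes decay exponentially faster. The n=1 mode dominates: v ~ c₁ sin(πx/3.1) e^{-λ₁t}.
Decay rate: λ₁ = 1.0928π²/3.1² ≈ 1.122.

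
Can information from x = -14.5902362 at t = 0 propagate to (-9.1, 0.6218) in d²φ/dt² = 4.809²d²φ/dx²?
No. The domain of dependence is [-12.0902362, -6.1097638], and -14.5902362 is outside this interval.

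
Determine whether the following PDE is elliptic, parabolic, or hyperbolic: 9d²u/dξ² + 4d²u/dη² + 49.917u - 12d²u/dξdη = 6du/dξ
Rewriting in standard form: 9d²u/dξ² - 12d²u/dξdη + 4d²u/dη² - 6du/dξ + 49.917u = 0. Coefficients: A = 9, B = -12, C = 4. B² - 4AC = 0, which is zero, so the equation is parabolic.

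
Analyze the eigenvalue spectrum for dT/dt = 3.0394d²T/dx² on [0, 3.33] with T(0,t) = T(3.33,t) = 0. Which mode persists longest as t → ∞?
Eigenvalues: λₙ = 3.0394n²π²/3.33².
First three modes:
  n=1: λ₁ = 3.0394π²/3.33² ≈ 2.705
  n=2: λ₂ = 12.1576π²/3.33² ≈ 10.821 (4× faster decay)
  n=3: λ₃ = 27.3546π²/3.33² ≈ 24.347 (9× faster decay)
As t → ∞, higher modes decay exponentially faster. The n=1 mode dominates: T ~ c₁ sin(πx/3.33) e^{-λ₁t}.
Decay rate: λ₁ = 3.0394π²/3.33² ≈ 2.705.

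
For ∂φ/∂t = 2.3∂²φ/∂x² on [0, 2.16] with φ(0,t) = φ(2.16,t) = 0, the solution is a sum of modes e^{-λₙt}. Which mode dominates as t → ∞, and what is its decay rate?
Eigenvalues: λₙ = 2.3n²π²/2.16².
First three modes:
  n=1: λ₁ = 2.3π²/2.16² ≈ 4.865
  n=2: λ₂ = 9.2π²/2.16² ≈ 19.462 (4× faster decay)
  n=3: λ₃ = 20.7π²/2.16² ≈ 43.789 (9× faster decay)
As t → ∞, higher modes decay exponentially faster. The n=1 mode dominates: φ ~ c₁ sin(πx/2.16) e^{-λ₁t}.
Decay rate: λ₁ = 2.3π²/2.16² ≈ 4.865.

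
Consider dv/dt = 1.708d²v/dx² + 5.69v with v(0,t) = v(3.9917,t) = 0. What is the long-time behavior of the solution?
As t → ∞, v grows unboundedly. Reaction dominates diffusion (r=5.69 > κπ²/L²≈1.06); solution grows exponentially.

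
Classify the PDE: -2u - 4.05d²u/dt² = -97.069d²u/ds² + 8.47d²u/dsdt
Rewriting in standard form: 97.069d²u/ds² - 8.47d²u/dsdt - 4.05d²u/dt² - 2u = 0. A = 97.069, B = -8.47, C = -4.05. Discriminant B² - 4AC = 1644.2587. Since 1644.2587 > 0, hyperbolic.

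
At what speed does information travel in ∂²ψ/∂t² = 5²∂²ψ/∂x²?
Speed = 5. Information travels along characteristics x = x₀ ± 5t.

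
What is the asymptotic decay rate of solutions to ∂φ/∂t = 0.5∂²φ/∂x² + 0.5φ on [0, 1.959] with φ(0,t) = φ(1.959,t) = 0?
Eigenvalues: λₙ = 0.5n²π²/1.959² - 0.5.
First three modes:
  n=1: λ₁ = 0.5π²/1.959² - 0.5 ≈ 0.786
  n=2: λ₂ = 2π²/1.959² - 0.5 ≈ 4.644
  n=3: λ₃ = 4.5π²/1.959² - 0.5 ≈ 11.073
Since 0.5π²/1.959² ≈ 1.286 > 0.5, all λₙ > 0.
The n=1 mode decays slowest → dominates as t → ∞.
Asymptotic: φ ~ c₁ sin(πx/1.959) e^{-λ₁t} with decay rate λ₁ ≈ 0.786.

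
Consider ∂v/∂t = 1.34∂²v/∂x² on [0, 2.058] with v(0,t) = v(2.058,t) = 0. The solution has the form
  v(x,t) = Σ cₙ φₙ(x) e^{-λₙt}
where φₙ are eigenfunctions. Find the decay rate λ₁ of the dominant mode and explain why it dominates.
Eigenvalues: λₙ = 1.34n²π²/2.058².
First three modes:
  n=1: λ₁ = 1.34π²/2.058² ≈ 3.123
  n=2: λ₂ = 5.36π²/2.058² ≈ 12.49 (4× faster decay)
  n=3: λ₃ = 12.06π²/2.058² ≈ 28.103 (9× faster decay)
As t → ∞, higher modes decay exponentially faster. The n=1 mode dominates: v ~ c₁ sin(πx/2.058) e^{-λ₁t}.
Decay rate: λ₁ = 1.34π²/2.058² ≈ 3.123.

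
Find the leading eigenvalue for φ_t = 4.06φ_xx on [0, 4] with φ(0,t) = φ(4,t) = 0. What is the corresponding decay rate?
Eigenvalues: λₙ = 4.06n²π²/4².
First three modes:
  n=1: λ₁ = 4.06π²/4² ≈ 2.504
  n=2: λ₂ = 16.24π²/4² ≈ 10.018 (4× faster decay)
  n=3: λ₃ = 36.54π²/4² ≈ 22.54 (9× faster decay)
As t → ∞, higher modes decay exponentially faster. The n=1 mode dominates: φ ~ c₁ sin(πx/4) e^{-λ₁t}.
Decay rate: λ₁ = 4.06π²/4² ≈ 2.504.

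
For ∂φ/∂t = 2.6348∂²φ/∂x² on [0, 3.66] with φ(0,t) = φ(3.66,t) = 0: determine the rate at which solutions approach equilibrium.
Eigenvalues: λₙ = 2.6348n²π²/3.66².
First three modes:
  n=1: λ₁ = 2.6348π²/3.66² ≈ 1.941
  n=2: λ₂ = 10.5392π²/3.66² ≈ 7.765 (4× faster decay)
  n=3: λ₃ = 23.7132π²/3.66² ≈ 17.471 (9× faster decay)
As t → ∞, higher modes decay exponentially faster. The n=1 mode dominates: φ ~ c₁ sin(πx/3.66) e^{-λ₁t}.
Decay rate: λ₁ = 2.6348π²/3.66² ≈ 1.941.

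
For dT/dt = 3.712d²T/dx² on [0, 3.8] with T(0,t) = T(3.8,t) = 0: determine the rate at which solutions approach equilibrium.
Eigenvalues: λₙ = 3.712n²π²/3.8².
First three modes:
  n=1: λ₁ = 3.712π²/3.8² ≈ 2.537
  n=2: λ₂ = 14.848π²/3.8² ≈ 10.148 (4× faster decay)
  n=3: λ₃ = 33.408π²/3.8² ≈ 22.834 (9× faster decay)
As t → ∞, higher modes decay exponentially faster. The n=1 mode dominates: T ~ c₁ sin(πx/3.8) e^{-λ₁t}.
Decay rate: λ₁ = 3.712π²/3.8² ≈ 2.537.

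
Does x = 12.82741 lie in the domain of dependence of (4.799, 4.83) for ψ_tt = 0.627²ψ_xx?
No. The domain of dependence is [1.77059, 7.82741], and 12.82741 is outside this interval.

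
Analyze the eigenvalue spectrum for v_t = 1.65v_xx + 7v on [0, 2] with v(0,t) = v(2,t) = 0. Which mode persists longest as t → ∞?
Eigenvalues: λₙ = 1.65n²π²/2² - 7.
First three modes:
  n=1: λ₁ = 1.65π²/2² - 7 ≈ -2.929
  n=2: λ₂ = 6.6π²/2² - 7 ≈ 9.285
  n=3: λ₃ = 14.85π²/2² - 7 ≈ 29.641
Since 1.65π²/2² ≈ 4.071 < 7, λ₁ < 0.
The n=1 mode grows fastest (−λₙ is largest for n=1) → dominates.
Asymptotic: v ~ c₁ sin(πx/2) e^{2.929t} (exponential growth at rate −λ₁ ≈ 2.929).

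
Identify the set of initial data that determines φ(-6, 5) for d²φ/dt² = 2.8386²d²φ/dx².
Domain of dependence: [-20.193, 8.193]. Signals travel at speed 2.8386, so data within |x - -6| ≤ 2.8386·5 = 14.193 can reach the point.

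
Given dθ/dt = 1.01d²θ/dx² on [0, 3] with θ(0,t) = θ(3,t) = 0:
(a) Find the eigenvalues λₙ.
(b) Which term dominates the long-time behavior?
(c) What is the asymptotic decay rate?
Eigenvalues: λₙ = 1.01n²π²/3².
First three modes:
  n=1: λ₁ = 1.01π²/3² ≈ 1.108
  n=2: λ₂ = 4.04π²/3² ≈ 4.43 (4× faster decay)
  n=3: λ₃ = 9.09π²/3² ≈ 9.968 (9× faster decay)
As t → ∞, higher modes decay exponentially faster. The n=1 mode dominates: θ ~ c₁ sin(πx/3) e^{-λ₁t}.
Decay rate: λ₁ = 1.01π²/3² ≈ 1.108.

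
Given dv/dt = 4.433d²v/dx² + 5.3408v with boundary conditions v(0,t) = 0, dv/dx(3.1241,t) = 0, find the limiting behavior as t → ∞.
v grows unboundedly. Reaction dominates diffusion (r=5.3408 > κπ²/(4L²)≈1.12); solution grows exponentially.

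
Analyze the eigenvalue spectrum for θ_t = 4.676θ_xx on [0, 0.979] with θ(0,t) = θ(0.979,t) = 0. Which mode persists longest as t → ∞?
Eigenvalues: λₙ = 4.676n²π²/0.979².
First three modes:
  n=1: λ₁ = 4.676π²/0.979² ≈ 48.151
  n=2: λ₂ = 18.704π²/0.979² ≈ 192.606 (4× faster decay)
  n=3: λ₃ = 42.084π²/0.979² ≈ 433.363 (9× faster decay)
As t → ∞, higher modes decay exponentially faster. The n=1 mode dominates: θ ~ c₁ sin(πx/0.979) e^{-λ₁t}.
Decay rate: λ₁ = 4.676π²/0.979² ≈ 48.151.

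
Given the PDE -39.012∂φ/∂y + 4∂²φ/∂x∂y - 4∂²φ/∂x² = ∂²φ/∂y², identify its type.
Rewriting in standard form: -4∂²φ/∂x² + 4∂²φ/∂x∂y - ∂²φ/∂y² - 39.012∂φ/∂y = 0. The second-order coefficients are A = -4, B = 4, C = -1. Since B² - 4AC = 0 = 0, this is a parabolic PDE.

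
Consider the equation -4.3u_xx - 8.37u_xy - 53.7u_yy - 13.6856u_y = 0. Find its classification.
Elliptic. (A = -4.3, B = -8.37, C = -53.7 gives B² - 4AC = -853.5831.)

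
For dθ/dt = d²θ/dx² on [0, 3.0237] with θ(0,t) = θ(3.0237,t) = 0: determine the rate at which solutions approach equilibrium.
Eigenvalues: λₙ = n²π²/3.0237².
First three modes:
  n=1: λ₁ = π²/3.0237² ≈ 1.079
  n=2: λ₂ = 4π²/3.0237² ≈ 4.318 (4× faster decay)
  n=3: λ₃ = 9π²/3.0237² ≈ 9.715 (9× faster decay)
As t → ∞, higher modes decay exponentially faster. The n=1 mode dominates: θ ~ c₁ sin(πx/3.0237) e^{-λ₁t}.
Decay rate: λ₁ = π²/3.0237² ≈ 1.079.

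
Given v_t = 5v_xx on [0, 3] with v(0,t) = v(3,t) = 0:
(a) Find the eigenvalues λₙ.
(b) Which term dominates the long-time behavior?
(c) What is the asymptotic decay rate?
Eigenvalues: λₙ = 5n²π²/3².
First three modes:
  n=1: λ₁ = 5π²/3² ≈ 5.483
  n=2: λ₂ = 20π²/3² ≈ 21.932 (4× faster decay)
  n=3: λ₃ = 45π²/3² ≈ 49.348 (9× faster decay)
As t → ∞, higher modes decay exponentially faster. The n=1 mode dominates: v ~ c₁ sin(πx/3) e^{-λ₁t}.
Decay rate: λ₁ = 5π²/3² ≈ 5.483.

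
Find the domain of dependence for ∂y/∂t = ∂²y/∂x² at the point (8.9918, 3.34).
The entire real line. The heat equation has infinite propagation speed: any initial disturbance instantly affects all points (though exponentially small far away).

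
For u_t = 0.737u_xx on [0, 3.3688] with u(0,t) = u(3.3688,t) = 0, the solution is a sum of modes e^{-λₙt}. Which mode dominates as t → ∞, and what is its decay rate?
Eigenvalues: λₙ = 0.737n²π²/3.3688².
First three modes:
  n=1: λ₁ = 0.737π²/3.3688² ≈ 0.641
  n=2: λ₂ = 2.948π²/3.3688² ≈ 2.564 (4× faster decay)
  n=3: λ₃ = 6.633π²/3.3688² ≈ 5.768 (9× faster decay)
As t → ∞, higher modes decay exponentially faster. The n=1 mode dominates: u ~ c₁ sin(πx/3.3688) e^{-λ₁t}.
Decay rate: λ₁ = 0.737π²/3.3688² ≈ 0.641.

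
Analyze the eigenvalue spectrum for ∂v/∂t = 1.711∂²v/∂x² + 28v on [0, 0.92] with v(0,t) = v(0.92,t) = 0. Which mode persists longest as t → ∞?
Eigenvalues: λₙ = 1.711n²π²/0.92² - 28.
First three modes:
  n=1: λ₁ = 1.711π²/0.92² - 28 ≈ -8.049
  n=2: λ₂ = 6.844π²/0.92² - 28 ≈ 51.806
  n=3: λ₃ = 15.399π²/0.92² - 28 ≈ 151.563
Since 1.711π²/0.92² ≈ 19.951 < 28, λ₁ < 0.
The n=1 mode grows fastest (−λₙ is largest for n=1) → dominates.
Asymptotic: v ~ c₁ sin(πx/0.92) e^{8.049t} (exponential growth at rate −λ₁ ≈ 8.049).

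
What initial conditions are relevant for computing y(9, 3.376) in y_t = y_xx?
The entire real line. The heat equation has infinite propagation speed: any initial disturbance instantly affects all points (though exponentially small far away).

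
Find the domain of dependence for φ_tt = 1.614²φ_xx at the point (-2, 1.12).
Domain of dependence: [-3.80768, -0.19232]. Signals travel at speed 1.614, so data within |x - -2| ≤ 1.614·1.12 = 1.80768 can reach the point.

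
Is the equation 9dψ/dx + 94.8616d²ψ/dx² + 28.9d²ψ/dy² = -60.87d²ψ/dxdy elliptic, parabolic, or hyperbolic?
Rewriting in standard form: 94.8616d²ψ/dx² + 60.87d²ψ/dxdy + 28.9d²ψ/dy² + 9dψ/dx = 0. Computing B² - 4AC with A = 94.8616, B = 60.87, C = 28.9: discriminant = -7260.84406 (negative). Answer: elliptic.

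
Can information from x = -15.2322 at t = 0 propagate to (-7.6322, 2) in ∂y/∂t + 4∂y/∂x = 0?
No. Only data at x = -15.6322 affects (-7.6322, 2). Advection has one-way propagation along characteristics.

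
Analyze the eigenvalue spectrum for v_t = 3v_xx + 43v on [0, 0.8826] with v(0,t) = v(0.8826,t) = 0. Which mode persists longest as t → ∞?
Eigenvalues: λₙ = 3n²π²/0.8826² - 43.
First three modes:
  n=1: λ₁ = 3π²/0.8826² - 43 ≈ -4.99
  n=2: λ₂ = 12π²/0.8826² - 43 ≈ 109.038
  n=3: λ₃ = 27π²/0.8826² - 43 ≈ 299.086
Since 3π²/0.8826² ≈ 38.01 < 43, λ₁ < 0.
The n=1 mode grows fastest (−λₙ is largest for n=1) → dominates.
Asymptotic: v ~ c₁ sin(πx/0.8826) e^{4.99t} (exponential growth at rate −λ₁ ≈ 4.99).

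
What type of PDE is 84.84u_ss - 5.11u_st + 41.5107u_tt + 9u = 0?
With A = 84.84, B = -5.11, C = 41.5107, the discriminant is -14060.959052. This is an elliptic PDE.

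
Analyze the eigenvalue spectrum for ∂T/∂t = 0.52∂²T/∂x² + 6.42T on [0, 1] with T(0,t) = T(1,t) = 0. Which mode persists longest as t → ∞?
Eigenvalues: λₙ = 0.52n²π²/1² - 6.42.
First three modes:
  n=1: λ₁ = 0.52π² - 6.42 ≈ -1.288
  n=2: λ₂ = 2.08π² - 6.42 ≈ 14.109
  n=3: λ₃ = 4.68π² - 6.42 ≈ 39.77
Since 0.52π² ≈ 5.132 < 6.42, λ₁ < 0.
The n=1 mode grows fastest (−λₙ is largest for n=1) → dominates.
Asymptotic: T ~ c₁ sin(πx/1) e^{1.288t} (exponential growth at rate −λ₁ ≈ 1.288).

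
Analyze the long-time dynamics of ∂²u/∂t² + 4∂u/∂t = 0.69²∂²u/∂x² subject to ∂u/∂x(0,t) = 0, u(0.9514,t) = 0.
Long-time behavior: u → 0. Damping (γ=4) dissipates energy; oscillations decay exponentially.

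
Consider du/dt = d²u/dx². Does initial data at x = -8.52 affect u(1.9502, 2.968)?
Yes, for any finite x. The heat equation has infinite propagation speed, so all initial data affects all points at any t > 0.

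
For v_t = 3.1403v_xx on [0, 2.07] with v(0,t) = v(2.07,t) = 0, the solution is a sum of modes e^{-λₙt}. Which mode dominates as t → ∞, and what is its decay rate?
Eigenvalues: λₙ = 3.1403n²π²/2.07².
First three modes:
  n=1: λ₁ = 3.1403π²/2.07² ≈ 7.233
  n=2: λ₂ = 12.5612π²/2.07² ≈ 28.933 (4× faster decay)
  n=3: λ₃ = 28.2627π²/2.07² ≈ 65.099 (9× faster decay)
As t → ∞, higher modes decay exponentially faster. The n=1 mode dominates: v ~ c₁ sin(πx/2.07) e^{-λ₁t}.
Decay rate: λ₁ = 3.1403π²/2.07² ≈ 7.233.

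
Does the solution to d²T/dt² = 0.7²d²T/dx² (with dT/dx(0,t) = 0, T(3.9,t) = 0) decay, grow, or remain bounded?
T oscillates (no decay). Energy is conserved; the solution oscillates indefinitely as standing waves.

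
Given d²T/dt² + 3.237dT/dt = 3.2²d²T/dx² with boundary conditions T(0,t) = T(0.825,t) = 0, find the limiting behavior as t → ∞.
T → 0. Damping (γ=3.237) dissipates energy; oscillations decay exponentially.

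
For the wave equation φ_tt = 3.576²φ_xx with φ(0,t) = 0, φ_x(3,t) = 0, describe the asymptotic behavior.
φ oscillates (no decay). Energy is conserved; the solution oscillates indefinitely as standing waves.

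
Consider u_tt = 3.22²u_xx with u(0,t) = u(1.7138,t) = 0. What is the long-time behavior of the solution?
As t → ∞, u oscillates (no decay). Energy is conserved; the solution oscillates indefinitely as standing waves.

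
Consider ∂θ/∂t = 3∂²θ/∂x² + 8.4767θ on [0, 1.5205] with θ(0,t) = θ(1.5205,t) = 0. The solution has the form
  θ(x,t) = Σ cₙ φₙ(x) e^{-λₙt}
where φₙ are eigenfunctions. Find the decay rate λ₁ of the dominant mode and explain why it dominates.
Eigenvalues: λₙ = 3n²π²/1.5205² - 8.4767.
First three modes:
  n=1: λ₁ = 3π²/1.5205² - 8.4767 ≈ 4.33
  n=2: λ₂ = 12π²/1.5205² - 8.4767 ≈ 42.751
  n=3: λ₃ = 27π²/1.5205² - 8.4767 ≈ 106.786
Since 3π²/1.5205² ≈ 12.807 > 8.4767, all λₙ > 0.
The n=1 mode decays slowest → dominates as t → ∞.
Asymptotic: θ ~ c₁ sin(πx/1.5205) e^{-λ₁t} with decay rate λ₁ ≈ 4.33.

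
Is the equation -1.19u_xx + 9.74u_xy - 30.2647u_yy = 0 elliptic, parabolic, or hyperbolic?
Computing B² - 4AC with A = -1.19, B = 9.74, C = -30.2647: discriminant = -49.192372 (negative). Answer: elliptic.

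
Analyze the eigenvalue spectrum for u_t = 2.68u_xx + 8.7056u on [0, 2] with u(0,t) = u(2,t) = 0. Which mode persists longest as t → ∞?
Eigenvalues: λₙ = 2.68n²π²/2² - 8.7056.
First three modes:
  n=1: λ₁ = 2.68π²/2² - 8.7056 ≈ -2.093
  n=2: λ₂ = 10.72π²/2² - 8.7056 ≈ 17.745
  n=3: λ₃ = 24.12π²/2² - 8.7056 ≈ 50.808
Since 2.68π²/2² ≈ 6.613 < 8.7056, λ₁ < 0.
The n=1 mode grows fastest (−λₙ is largest for n=1) → dominates.
Asymptotic: u ~ c₁ sin(πx/2) e^{2.093t} (exponential growth at rate −λ₁ ≈ 2.093).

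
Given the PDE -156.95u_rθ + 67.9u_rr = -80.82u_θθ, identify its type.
Rewriting in standard form: 67.9u_rr - 156.95u_rθ + 80.82u_θθ = 0. The second-order coefficients are A = 67.9, B = -156.95, C = 80.82. Since B² - 4AC = 2682.5905 > 0, this is a hyperbolic PDE.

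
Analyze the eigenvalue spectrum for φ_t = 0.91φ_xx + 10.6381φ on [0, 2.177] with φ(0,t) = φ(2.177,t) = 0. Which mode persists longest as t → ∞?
Eigenvalues: λₙ = 0.91n²π²/2.177² - 10.6381.
First three modes:
  n=1: λ₁ = 0.91π²/2.177² - 10.6381 ≈ -8.743
  n=2: λ₂ = 3.64π²/2.177² - 10.6381 ≈ -3.058
  n=3: λ₃ = 8.19π²/2.177² - 10.6381 ≈ 6.417
Since 0.91π²/2.177² ≈ 1.895 < 10.6381, λ₁ < 0.
The n=1 mode grows fastest (−λₙ is largest for n=1) → dominates.
Asymptotic: φ ~ c₁ sin(πx/2.177) e^{8.743t} (exponential growth at rate −λ₁ ≈ 8.743).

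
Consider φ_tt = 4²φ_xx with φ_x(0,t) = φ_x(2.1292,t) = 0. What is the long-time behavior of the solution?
As t → ∞, φ oscillates about a mean that drifts linearly in t (generically unbounded; no decay). There is no damping, so the nonconstant modes persist as standing waves (energy conserved, no decay). But with Neumann conditions at both ends the constant mode has eigenvalue 0: the spatial mean M(t) of φ satisfies M'' = 0, so M(t) = M(0) + M'(0)·t. Unless the initial velocity has zero mean (∫φ_t(x,0)dx = 0), the solution grows linearly in t (unbounded, though not exponentially); if it does have zero mean, the solution stays bounded and simply oscillates.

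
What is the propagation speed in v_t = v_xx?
Infinite. The heat equation is parabolic, not hyperbolic, so disturbances propagate instantly.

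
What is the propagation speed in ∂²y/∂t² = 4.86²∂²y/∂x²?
Speed = 4.86. Information travels along characteristics x = x₀ ± 4.86t.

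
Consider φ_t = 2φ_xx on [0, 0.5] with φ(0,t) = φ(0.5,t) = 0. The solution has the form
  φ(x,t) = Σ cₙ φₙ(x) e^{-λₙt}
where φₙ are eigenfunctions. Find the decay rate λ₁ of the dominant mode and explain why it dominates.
Eigenvalues: λₙ = 2n²π²/0.5².
First three modes:
  n=1: λ₁ = 2π²/0.5² ≈ 78.957
  n=2: λ₂ = 8π²/0.5² ≈ 315.827 (4× faster decay)
  n=3: λ₃ = 18π²/0.5² ≈ 710.612 (9× faster decay)
As t → ∞, higher modes decay exponentially faster. The n=1 mode dominates: φ ~ c₁ sin(πx/0.5) e^{-λ₁t}.
Decay rate: λ₁ = 2π²/0.5² ≈ 78.957.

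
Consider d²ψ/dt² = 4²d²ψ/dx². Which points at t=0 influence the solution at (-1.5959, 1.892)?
Domain of dependence: [-9.1639, 5.9721]. Signals travel at speed 4, so data within |x - -1.5959| ≤ 4·1.892 = 7.568 can reach the point.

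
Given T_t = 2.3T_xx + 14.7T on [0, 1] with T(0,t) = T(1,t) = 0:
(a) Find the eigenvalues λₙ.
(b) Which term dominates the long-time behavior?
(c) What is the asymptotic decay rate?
Eigenvalues: λₙ = 2.3n²π²/1² - 14.7.
First three modes:
  n=1: λ₁ = 2.3π² - 14.7 ≈ 8
  n=2: λ₂ = 9.2π² - 14.7 ≈ 76.1
  n=3: λ₃ = 20.7π² - 14.7 ≈ 189.601
Since 2.3π² ≈ 22.7 > 14.7, all λₙ > 0.
The n=1 mode decays slowest → dominates as t → ∞.
Asymptotic: T ~ c₁ sin(πx/1) e^{-λ₁t} with decay rate λ₁ ≈ 8.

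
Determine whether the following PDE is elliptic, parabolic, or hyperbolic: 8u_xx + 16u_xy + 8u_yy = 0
Coefficients: A = 8, B = 16, C = 8. B² - 4AC = 0, which is zero, so the equation is parabolic.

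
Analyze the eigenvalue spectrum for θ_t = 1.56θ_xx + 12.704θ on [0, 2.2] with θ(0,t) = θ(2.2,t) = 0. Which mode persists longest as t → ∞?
Eigenvalues: λₙ = 1.56n²π²/2.2² - 12.704.
First three modes:
  n=1: λ₁ = 1.56π²/2.2² - 12.704 ≈ -9.523
  n=2: λ₂ = 6.24π²/2.2² - 12.704 ≈ 0.02
  n=3: λ₃ = 14.04π²/2.2² - 12.704 ≈ 15.926
Since 1.56π²/2.2² ≈ 3.181 < 12.704, λ₁ < 0.
The n=1 mode grows fastest (−λₙ is largest for n=1) → dominates.
Asymptotic: θ ~ c₁ sin(πx/2.2) e^{9.523t} (exponential growth at rate −λ₁ ≈ 9.523).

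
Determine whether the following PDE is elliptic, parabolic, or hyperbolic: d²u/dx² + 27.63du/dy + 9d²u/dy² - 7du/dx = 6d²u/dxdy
Rewriting in standard form: d²u/dx² - 6d²u/dxdy + 9d²u/dy² - 7du/dx + 27.63du/dy = 0. Coefficients: A = 1, B = -6, C = 9. B² - 4AC = 0, which is zero, so the equation is parabolic.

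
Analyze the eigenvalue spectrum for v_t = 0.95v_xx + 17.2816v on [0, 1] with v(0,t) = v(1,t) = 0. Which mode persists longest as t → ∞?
Eigenvalues: λₙ = 0.95n²π²/1² - 17.2816.
First three modes:
  n=1: λ₁ = 0.95π² - 17.2816 ≈ -7.905
  n=2: λ₂ = 3.8π² - 17.2816 ≈ 20.223
  n=3: λ₃ = 8.55π² - 17.2816 ≈ 67.104
Since 0.95π² ≈ 9.376 < 17.2816, λ₁ < 0.
The n=1 mode grows fastest (−λₙ is largest for n=1) → dominates.
Asymptotic: v ~ c₁ sin(πx/1) e^{7.905t} (exponential growth at rate −λ₁ ≈ 7.905).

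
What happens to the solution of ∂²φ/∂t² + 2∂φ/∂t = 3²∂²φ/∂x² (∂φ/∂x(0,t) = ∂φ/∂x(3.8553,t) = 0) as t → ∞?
φ → constant (steady state). Damping (γ=2) dissipates the nonconstant modes; with Neumann BCs the spatial average obeys M''+γM'=0 and tends to a finite limit.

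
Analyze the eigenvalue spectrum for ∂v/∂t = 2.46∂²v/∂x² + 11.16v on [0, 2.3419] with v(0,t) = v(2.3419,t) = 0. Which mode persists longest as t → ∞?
Eigenvalues: λₙ = 2.46n²π²/2.3419² - 11.16.
First three modes:
  n=1: λ₁ = 2.46π²/2.3419² - 11.16 ≈ -6.733
  n=2: λ₂ = 9.84π²/2.3419² - 11.16 ≈ 6.548
  n=3: λ₃ = 22.14π²/2.3419² - 11.16 ≈ 28.682
Since 2.46π²/2.3419² ≈ 4.427 < 11.16, λ₁ < 0.
The n=1 mode grows fastest (−λₙ is largest for n=1) → dominates.
Asymptotic: v ~ c₁ sin(πx/2.3419) e^{6.733t} (exponential growth at rate −λ₁ ≈ 6.733).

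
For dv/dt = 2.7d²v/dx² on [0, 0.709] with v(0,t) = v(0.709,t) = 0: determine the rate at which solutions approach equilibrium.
Eigenvalues: λₙ = 2.7n²π²/0.709².
First three modes:
  n=1: λ₁ = 2.7π²/0.709² ≈ 53.012
  n=2: λ₂ = 10.8π²/0.709² ≈ 212.046 (4× faster decay)
  n=3: λ₃ = 24.3π²/0.709² ≈ 477.105 (9× faster decay)
As t → ∞, higher modes decay exponentially faster. The n=1 mode dominates: v ~ c₁ sin(πx/0.709) e^{-λ₁t}.
Decay rate: λ₁ = 2.7π²/0.709² ≈ 53.012.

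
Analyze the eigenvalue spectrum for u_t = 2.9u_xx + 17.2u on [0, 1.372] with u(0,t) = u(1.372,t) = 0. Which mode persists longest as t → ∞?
Eigenvalues: λₙ = 2.9n²π²/1.372² - 17.2.
First three modes:
  n=1: λ₁ = 2.9π²/1.372² - 17.2 ≈ -1.995
  n=2: λ₂ = 11.6π²/1.372² - 17.2 ≈ 43.62
  n=3: λ₃ = 26.1π²/1.372² - 17.2 ≈ 119.646
Since 2.9π²/1.372² ≈ 15.205 < 17.2, λ₁ < 0.
The n=1 mode grows fastest (−λₙ is largest for n=1) → dominates.
Asymptotic: u ~ c₁ sin(πx/1.372) e^{1.995t} (exponential growth at rate −λ₁ ≈ 1.995).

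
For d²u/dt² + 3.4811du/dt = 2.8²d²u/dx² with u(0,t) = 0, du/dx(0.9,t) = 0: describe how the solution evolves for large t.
u → 0. Damping (γ=3.4811) dissipates energy; oscillations decay exponentially.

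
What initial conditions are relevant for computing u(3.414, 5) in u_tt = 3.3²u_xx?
Domain of dependence: [-13.086, 19.914]. Signals travel at speed 3.3, so data within |x - 3.414| ≤ 3.3·5 = 16.5 can reach the point.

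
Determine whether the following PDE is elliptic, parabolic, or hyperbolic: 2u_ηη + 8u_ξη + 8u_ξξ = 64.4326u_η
Rewriting in standard form: 8u_ξξ + 8u_ξη + 2u_ηη - 64.4326u_η = 0. Coefficients: A = 8, B = 8, C = 2. B² - 4AC = 0, which is zero, so the equation is parabolic.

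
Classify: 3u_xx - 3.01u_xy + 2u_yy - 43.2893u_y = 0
Elliptic (discriminant = -14.9399).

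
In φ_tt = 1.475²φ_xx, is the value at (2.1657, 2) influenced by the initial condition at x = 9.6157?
No. The domain of dependence is [-0.7843, 5.1157], and 9.6157 is outside this interval.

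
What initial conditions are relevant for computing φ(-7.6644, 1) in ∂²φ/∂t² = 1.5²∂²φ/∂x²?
Domain of dependence: [-9.1644, -6.1644]. Signals travel at speed 1.5, so data within |x - -7.6644| ≤ 1.5·1 = 1.5 can reach the point.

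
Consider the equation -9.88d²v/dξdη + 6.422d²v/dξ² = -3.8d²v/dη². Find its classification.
Rewriting in standard form: 6.422d²v/dξ² - 9.88d²v/dξdη + 3.8d²v/dη² = 0. Parabolic. (A = 6.422, B = -9.88, C = 3.8 gives B² - 4AC = 0.)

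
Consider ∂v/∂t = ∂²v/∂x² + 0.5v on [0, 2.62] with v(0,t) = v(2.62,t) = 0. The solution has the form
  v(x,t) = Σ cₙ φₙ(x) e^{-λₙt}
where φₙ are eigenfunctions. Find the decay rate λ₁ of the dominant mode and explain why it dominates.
Eigenvalues: λₙ = n²π²/2.62² - 0.5.
First three modes:
  n=1: λ₁ = π²/2.62² - 0.5 ≈ 0.938
  n=2: λ₂ = 4π²/2.62² - 0.5 ≈ 5.251
  n=3: λ₃ = 9π²/2.62² - 0.5 ≈ 12.44
Since π²/2.62² ≈ 1.438 > 0.5, all λₙ > 0.
The n=1 mode decays slowest → dominates as t → ∞.
Asymptotic: v ~ c₁ sin(πx/2.62) e^{-λ₁t} with decay rate λ₁ ≈ 0.938.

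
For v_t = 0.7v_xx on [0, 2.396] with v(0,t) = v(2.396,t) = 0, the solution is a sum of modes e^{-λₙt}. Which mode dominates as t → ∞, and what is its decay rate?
Eigenvalues: λₙ = 0.7n²π²/2.396².
First three modes:
  n=1: λ₁ = 0.7π²/2.396² ≈ 1.203
  n=2: λ₂ = 2.8π²/2.396² ≈ 4.814 (4× faster decay)
  n=3: λ₃ = 6.3π²/2.396² ≈ 10.831 (9× faster decay)
As t → ∞, higher modes decay exponentially faster. The n=1 mode dominates: v ~ c₁ sin(πx/2.396) e^{-λ₁t}.
Decay rate: λ₁ = 0.7π²/2.396² ≈ 1.203.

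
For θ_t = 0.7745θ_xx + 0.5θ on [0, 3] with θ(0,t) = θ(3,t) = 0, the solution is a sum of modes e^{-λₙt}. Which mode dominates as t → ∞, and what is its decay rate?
Eigenvalues: λₙ = 0.7745n²π²/3² - 0.5.
First three modes:
  n=1: λ₁ = 0.7745π²/3² - 0.5 ≈ 0.349
  n=2: λ₂ = 3.098π²/3² - 0.5 ≈ 2.897
  n=3: λ₃ = 6.9705π²/3² - 0.5 ≈ 7.144
Since 0.7745π²/3² ≈ 0.849 > 0.5, all λₙ > 0.
The n=1 mode decays slowest → dominates as t → ∞.
Asymptotic: θ ~ c₁ sin(πx/3) e^{-λ₁t} with decay rate λ₁ ≈ 0.349.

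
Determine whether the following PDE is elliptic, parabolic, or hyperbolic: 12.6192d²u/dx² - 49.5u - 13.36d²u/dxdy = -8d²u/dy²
Rewriting in standard form: 12.6192d²u/dx² - 13.36d²u/dxdy + 8d²u/dy² - 49.5u = 0. Coefficients: A = 12.6192, B = -13.36, C = 8. B² - 4AC = -225.3248, which is negative, so the equation is elliptic.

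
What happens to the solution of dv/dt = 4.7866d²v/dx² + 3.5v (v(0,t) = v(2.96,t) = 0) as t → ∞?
v → 0. Diffusion dominates reaction (r=3.5 < κπ²/L²≈5.39); solution decays.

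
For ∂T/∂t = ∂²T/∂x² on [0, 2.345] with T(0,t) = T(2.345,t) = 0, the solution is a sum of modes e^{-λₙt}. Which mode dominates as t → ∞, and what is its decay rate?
Eigenvalues: λₙ = n²π²/2.345².
First three modes:
  n=1: λ₁ = π²/2.345² ≈ 1.795
  n=2: λ₂ = 4π²/2.345² ≈ 7.179 (4× faster decay)
  n=3: λ₃ = 9π²/2.345² ≈ 16.153 (9× faster decay)
As t → ∞, higher modes decay exponentially faster. The n=1 mode dominates: T ~ c₁ sin(πx/2.345) e^{-λ₁t}.
Decay rate: λ₁ = π²/2.345² ≈ 1.795.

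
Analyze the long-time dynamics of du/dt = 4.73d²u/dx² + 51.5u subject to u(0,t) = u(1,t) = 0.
Long-time behavior: u grows unboundedly. Reaction dominates diffusion (r=51.5 > κπ²/L²≈46.68); solution grows exponentially.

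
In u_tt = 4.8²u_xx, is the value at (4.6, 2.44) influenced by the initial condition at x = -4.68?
Yes. The domain of dependence is [-7.112, 16.312], and -4.68 ∈ [-7.112, 16.312].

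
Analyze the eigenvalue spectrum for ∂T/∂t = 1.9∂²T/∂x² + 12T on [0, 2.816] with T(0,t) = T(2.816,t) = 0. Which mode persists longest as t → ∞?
Eigenvalues: λₙ = 1.9n²π²/2.816² - 12.
First three modes:
  n=1: λ₁ = 1.9π²/2.816² - 12 ≈ -9.635
  n=2: λ₂ = 7.6π²/2.816² - 12 ≈ -2.541
  n=3: λ₃ = 17.1π²/2.816² - 12 ≈ 9.283
Since 1.9π²/2.816² ≈ 2.365 < 12, λ₁ < 0.
The n=1 mode grows fastest (−λₙ is largest for n=1) → dominates.
Asymptotic: T ~ c₁ sin(πx/2.816) e^{9.635t} (exponential growth at rate −λ₁ ≈ 9.635).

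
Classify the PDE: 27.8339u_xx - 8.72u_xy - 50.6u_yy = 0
A = 27.8339, B = -8.72, C = -50.6. Discriminant B² - 4AC = 5709.61976. Since 5709.61976 > 0, hyperbolic.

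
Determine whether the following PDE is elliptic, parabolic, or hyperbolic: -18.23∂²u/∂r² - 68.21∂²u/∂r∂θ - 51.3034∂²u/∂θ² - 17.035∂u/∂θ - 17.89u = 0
Coefficients: A = -18.23, B = -68.21, C = -51.3034. B² - 4AC = 911.560172, which is positive, so the equation is hyperbolic.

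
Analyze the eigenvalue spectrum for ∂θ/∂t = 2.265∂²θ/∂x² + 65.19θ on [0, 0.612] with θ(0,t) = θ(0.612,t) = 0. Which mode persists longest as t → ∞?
Eigenvalues: λₙ = 2.265n²π²/0.612² - 65.19.
First three modes:
  n=1: λ₁ = 2.265π²/0.612² - 65.19 ≈ -5.505
  n=2: λ₂ = 9.06π²/0.612² - 65.19 ≈ 173.55
  n=3: λ₃ = 20.385π²/0.612² - 65.19 ≈ 471.975
Since 2.265π²/0.612² ≈ 59.685 < 65.19, λ₁ < 0.
The n=1 mode grows fastest (−λₙ is largest for n=1) → dominates.
Asymptotic: θ ~ c₁ sin(πx/0.612) e^{5.505t} (exponential growth at rate −λ₁ ≈ 5.505).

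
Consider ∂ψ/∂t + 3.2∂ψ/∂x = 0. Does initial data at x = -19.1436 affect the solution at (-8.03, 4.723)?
No. Only data at x = -23.1436 affects (-8.03, 4.723). Advection has one-way propagation along characteristics.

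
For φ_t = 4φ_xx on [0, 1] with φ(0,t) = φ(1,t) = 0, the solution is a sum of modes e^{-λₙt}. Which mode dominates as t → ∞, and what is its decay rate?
Eigenvalues: λₙ = 4n²π².
First three modes:
  n=1: λ₁ = 4π² ≈ 39.478
  n=2: λ₂ = 16π² ≈ 157.914 (4× faster decay)
  n=3: λ₃ = 36π² ≈ 355.306 (9× faster decay)
As t → ∞, higher modes decay exponentially faster. The n=1 mode dominates: φ ~ c₁ sin(πx) e^{-λ₁t}.
Decay rate: λ₁ = 4π² ≈ 39.478.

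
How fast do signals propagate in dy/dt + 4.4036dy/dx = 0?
Speed = 4.4036. Information travels along x - 4.4036t = const (rightward).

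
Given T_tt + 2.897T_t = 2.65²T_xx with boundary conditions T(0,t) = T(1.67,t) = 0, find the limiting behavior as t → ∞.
T → 0. Damping (γ=2.897) dissipates energy; oscillations decay exponentially.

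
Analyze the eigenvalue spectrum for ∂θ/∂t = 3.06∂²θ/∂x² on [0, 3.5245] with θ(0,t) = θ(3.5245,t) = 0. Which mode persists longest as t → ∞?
Eigenvalues: λₙ = 3.06n²π²/3.5245².
First three modes:
  n=1: λ₁ = 3.06π²/3.5245² ≈ 2.431
  n=2: λ₂ = 12.24π²/3.5245² ≈ 9.725 (4× faster decay)
  n=3: λ₃ = 27.54π²/3.5245² ≈ 21.881 (9× faster decay)
As t → ∞, higher modes decay exponentially faster. The n=1 mode dominates: θ ~ c₁ sin(πx/3.5245) e^{-λ₁t}.
Decay rate: λ₁ = 3.06π²/3.5245² ≈ 2.431.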